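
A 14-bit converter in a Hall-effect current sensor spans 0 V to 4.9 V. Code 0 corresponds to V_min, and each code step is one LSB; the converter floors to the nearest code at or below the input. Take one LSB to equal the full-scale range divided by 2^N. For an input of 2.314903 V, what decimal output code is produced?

Full-scale range = 4.9 V. LSB = 4.9 V / 2^14 ≈ 299.1 µV.
V_in − V_min = 2.314903 − (0) = 2.314903 V.
Divide by LSB: 2.314903 × 16384/4.9 = 7740.2797.
Truncating gives code 7740.

7740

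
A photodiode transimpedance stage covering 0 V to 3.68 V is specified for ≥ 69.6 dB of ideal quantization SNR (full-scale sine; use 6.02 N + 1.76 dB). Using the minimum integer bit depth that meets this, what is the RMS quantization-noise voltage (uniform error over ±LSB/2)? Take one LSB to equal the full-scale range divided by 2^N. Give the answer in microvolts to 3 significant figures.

259 µV

V_FS = 3.68 V.
N ≥ (69.6 − 1.76)/6.02 = 11.269 → N_min = 12.
LSB = 3.68 V ÷ 2^12 = 3.68/4096 V = 0.89844 mV.
RMS noise = LSB/√12 = 259 µV.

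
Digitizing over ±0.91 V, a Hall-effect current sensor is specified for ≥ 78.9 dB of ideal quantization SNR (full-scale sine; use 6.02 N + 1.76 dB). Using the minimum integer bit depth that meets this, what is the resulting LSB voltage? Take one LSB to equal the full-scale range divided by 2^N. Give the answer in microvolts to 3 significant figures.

Span: 0.91 V − (-0.91 V) = 1.82 V.
6.02 N + 1.76 ≥ 78.9 gives N ≥ 12.814, so the minimum integer is 13.
LSB = 1.82 V ÷ 2^13 = 1.82/8192 V = 222 µV.

222 µV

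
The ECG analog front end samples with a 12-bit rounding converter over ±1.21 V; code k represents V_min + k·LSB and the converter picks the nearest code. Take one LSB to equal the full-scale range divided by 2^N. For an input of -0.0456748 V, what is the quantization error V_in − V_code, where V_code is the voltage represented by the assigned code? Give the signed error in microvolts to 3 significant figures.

The full-scale span is 1.21 − (-1.21) = 2.42 V. LSB = 2.42 V / 2^12 ≈ 0.5908 mV.
Position in LSBs: (-0.0456748 − (-1.21)) × 4096/2.42 = 1970.6926; rounding gives k = 1971.
V_code = V_min + k × range/2^12 = -1.21 + 1971 × 2.42/4096 = -0.04549316406 V.
V_in − V_code = -0.0456748 − (-0.04549316406) = −182 µV.

−182 µV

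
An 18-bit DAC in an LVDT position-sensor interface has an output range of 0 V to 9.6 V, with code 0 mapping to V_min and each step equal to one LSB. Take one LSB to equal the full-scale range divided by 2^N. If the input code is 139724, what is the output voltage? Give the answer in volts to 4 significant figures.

5.117 V

Span = 9.6 V. LSB = 9.6 V / 2^18.
V_out = 0 + 139724 × (9.6/262144) V
      = 0 + 5.11685 = 5.11685 V.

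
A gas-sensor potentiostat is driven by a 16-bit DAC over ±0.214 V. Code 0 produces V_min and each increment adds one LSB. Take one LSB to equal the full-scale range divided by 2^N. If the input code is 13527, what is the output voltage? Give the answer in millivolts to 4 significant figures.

Span: 0.214 V − (-0.214 V) = 0.428 V. LSB = 0.428 V / 2^16.
Output = V_min + (13527/65536) × range = -0.214 + 0.206406 × 0.428 V
      = -0.214 + 0.0883416 = -0.125658 V.

-125.7 mV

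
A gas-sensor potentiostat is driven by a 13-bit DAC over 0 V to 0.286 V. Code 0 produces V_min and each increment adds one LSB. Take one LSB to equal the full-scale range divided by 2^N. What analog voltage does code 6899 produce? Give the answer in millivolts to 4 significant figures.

240.9 mV

V_FS = 0.286 V. LSB = 0.286 V / 2^13.
V_out = V_min + code × LSB = 0 V + 6899 × 0.286 V / 8192
      = 0 V + 0.240859 V = 0.240859 V.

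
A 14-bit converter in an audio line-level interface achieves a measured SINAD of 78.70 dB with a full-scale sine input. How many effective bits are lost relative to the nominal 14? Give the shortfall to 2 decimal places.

1.22 bits

ENOB = (SINAD − 1.76)/6.02 = (78.70 − 1.76)/6.02 = 12.7807 bits.
14 − 12.7807 = 1.22 bits below nominal.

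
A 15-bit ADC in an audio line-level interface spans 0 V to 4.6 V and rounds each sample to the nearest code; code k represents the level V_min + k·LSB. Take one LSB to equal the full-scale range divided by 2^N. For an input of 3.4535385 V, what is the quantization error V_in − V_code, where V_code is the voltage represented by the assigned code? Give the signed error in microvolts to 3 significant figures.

+29.0 µV

Range is 4.6 V. LSB = 4.6 V / 2^15 ≈ 140.4 µV.
(3.4535385 − (0)) / LSB = 3.4535385 × 32768/4.6 = 24601.2064. Nearest integer: k = 24601.
V_code = V_min + k × range/2^15 = 0 + 24601 × 4.6/32768 = 3.4535095215 V.
e = 3.4535385 − (3.4535095215) = +29.0 µV.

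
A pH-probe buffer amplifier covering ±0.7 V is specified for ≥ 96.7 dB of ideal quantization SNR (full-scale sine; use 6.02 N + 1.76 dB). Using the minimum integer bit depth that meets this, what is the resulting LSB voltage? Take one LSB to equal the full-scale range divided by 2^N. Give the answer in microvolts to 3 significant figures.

Full-scale range = 0.7 V − (-0.7 V) = 1.4 V.
Solving 6.02 N ≥ 96.7 − 1.76: N ≥ 15.771. Round up → N = 16.
Step size = 1.4/65536 V = 21.4 µV.

21.4 µV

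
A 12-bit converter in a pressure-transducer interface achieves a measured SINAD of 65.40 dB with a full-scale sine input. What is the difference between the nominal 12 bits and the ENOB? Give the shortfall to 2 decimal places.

1.43 bits

N_eff = (65.40 − 1.76)/6.02 = 10.5714 bits.
Lost resolution: 12 − 10.5714 = 1.4286 bits.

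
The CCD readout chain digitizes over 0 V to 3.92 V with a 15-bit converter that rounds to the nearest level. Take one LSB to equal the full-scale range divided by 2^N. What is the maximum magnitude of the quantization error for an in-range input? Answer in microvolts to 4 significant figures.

59.81 µV

Full-scale range = 3.92 V.
One LSB is 3.92 V / 32768 = 119.629 µV.
|e|_max = LSB/2 = 59.81 µV.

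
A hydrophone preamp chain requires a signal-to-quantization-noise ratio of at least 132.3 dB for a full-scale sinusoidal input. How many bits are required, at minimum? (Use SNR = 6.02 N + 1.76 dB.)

22 bits

Solving 6.02 N ≥ 132.3 − 1.76: N ≥ 21.684. Round up → N = 22.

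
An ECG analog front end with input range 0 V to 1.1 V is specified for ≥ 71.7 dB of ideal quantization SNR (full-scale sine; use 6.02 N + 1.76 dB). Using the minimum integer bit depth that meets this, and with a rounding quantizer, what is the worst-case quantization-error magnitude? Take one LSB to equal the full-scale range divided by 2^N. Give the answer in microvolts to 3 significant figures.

134 µV

Span = 1.1 V.
N ≥ (71.7 − 1.76)/6.02 = 11.618 → N_min = 12.
LSB = 1.1 V / 2^12 = 268.55 µV.
|e|_max = LSB/2 = 134 µV.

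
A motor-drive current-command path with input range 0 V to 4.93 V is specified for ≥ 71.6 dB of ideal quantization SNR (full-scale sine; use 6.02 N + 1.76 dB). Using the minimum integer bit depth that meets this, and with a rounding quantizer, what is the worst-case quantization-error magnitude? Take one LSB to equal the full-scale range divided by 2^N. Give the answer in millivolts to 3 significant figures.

Full-scale range = 4.93 V.
Solving 6.02 N ≥ 71.6 − 1.76: N ≥ 11.601. Round up → N = 12.
One LSB is 4.93 V / 4096 = 1.2036 mV.
Half an LSB is 0.602 mV.

0.602 mV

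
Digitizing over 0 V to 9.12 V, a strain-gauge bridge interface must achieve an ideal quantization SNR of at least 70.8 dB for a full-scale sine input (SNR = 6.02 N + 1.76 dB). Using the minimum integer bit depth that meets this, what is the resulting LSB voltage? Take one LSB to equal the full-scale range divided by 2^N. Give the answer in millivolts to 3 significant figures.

V_FS = 9.12 V.
Solving 6.02 N ≥ 70.8 − 1.76: N ≥ 11.468. Round up → N = 12.
LSB = 9.12 V / 2^12 = 2.23 mV.

2.23 mV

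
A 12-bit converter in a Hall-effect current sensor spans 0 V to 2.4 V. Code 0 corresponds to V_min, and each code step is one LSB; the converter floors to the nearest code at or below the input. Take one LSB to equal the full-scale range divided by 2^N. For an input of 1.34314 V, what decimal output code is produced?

2292

Full-scale range = 2.4 V. LSB = 2.4 V / 2^12 ≈ 0.5859 mV.
(V_in − V_min) × 2^12/range = (1.34314 − (0)) × 4096/2.4 = 2292.292.
Floor → code = 2292.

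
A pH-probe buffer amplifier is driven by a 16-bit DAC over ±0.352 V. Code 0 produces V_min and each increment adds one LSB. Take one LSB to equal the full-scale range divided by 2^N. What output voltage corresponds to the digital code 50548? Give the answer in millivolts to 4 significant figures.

191.0 mV

Full-scale range = 0.352 V − (-0.352 V) = 0.704 V. LSB = 0.704 V / 2^16.
V_out = V_min + code × LSB = -0.352 V + 50548 × 0.704 V / 65536
      = -0.352 + 0.542996 = 0.190996 V.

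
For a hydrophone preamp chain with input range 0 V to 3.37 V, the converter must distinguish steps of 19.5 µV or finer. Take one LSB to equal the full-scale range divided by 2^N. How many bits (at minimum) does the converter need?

18 bits

Range is 3.37 V.
Need 2^N ≥ 3.37 V / 19.5 µV = 172800 → N_min = 18.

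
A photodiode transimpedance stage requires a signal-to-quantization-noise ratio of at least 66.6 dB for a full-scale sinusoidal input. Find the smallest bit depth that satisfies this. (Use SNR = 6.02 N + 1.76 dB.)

11 bits

6.02 N + 1.76 ≥ 66.6 gives N ≥ 10.771, so the minimum integer is 11.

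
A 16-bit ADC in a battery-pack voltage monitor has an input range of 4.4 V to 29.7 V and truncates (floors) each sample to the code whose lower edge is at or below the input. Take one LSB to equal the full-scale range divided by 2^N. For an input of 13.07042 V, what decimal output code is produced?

22459

The full-scale span is 29.7 − (4.4) = 25.3 V. LSB = 25.3 V / 2^16 ≈ 386.0 µV.
V_in − V_min = 13.07042 − (4.4) = 8.67042 V.
Divide by LSB: 8.67042 × 65536/25.3 = 22459.4721.
Truncating gives code 22459.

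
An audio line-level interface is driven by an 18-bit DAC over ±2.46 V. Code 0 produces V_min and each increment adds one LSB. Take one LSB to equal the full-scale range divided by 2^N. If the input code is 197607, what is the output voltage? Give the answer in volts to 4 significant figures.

The full-scale span is 2.46 − (-2.46) = 4.92 V. LSB = 4.92 V / 2^18.
Output = V_min + (197607/262144) × range = -2.46 + 0.753811 × 4.92 V
      = -2.46 + 3.70875 = 1.24875 V.

1.249 V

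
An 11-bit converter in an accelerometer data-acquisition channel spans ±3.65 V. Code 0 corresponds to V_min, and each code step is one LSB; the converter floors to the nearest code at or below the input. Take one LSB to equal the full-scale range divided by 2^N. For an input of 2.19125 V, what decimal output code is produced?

1638

Span: 3.65 V − (-3.65 V) = 7.3 V. LSB = 7.3 V / 2^11 ≈ 3.564 mV.
code = ⌊(V_in − V_min)/LSB⌋ = ⌊(V_in − V_min) × 2^11 / range⌋
     = ⌊(2.19125 − (-3.65)) × 2048 / 7.3⌋ = ⌊5.84125 × 2048/7.3⌋
     = ⌊1638.751⌋ = 1638.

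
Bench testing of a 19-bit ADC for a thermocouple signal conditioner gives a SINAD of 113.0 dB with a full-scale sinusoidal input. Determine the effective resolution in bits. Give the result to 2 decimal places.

18.48 bits

ENOB = (113.0 − 1.76)/6.02 = 18.4784 bits.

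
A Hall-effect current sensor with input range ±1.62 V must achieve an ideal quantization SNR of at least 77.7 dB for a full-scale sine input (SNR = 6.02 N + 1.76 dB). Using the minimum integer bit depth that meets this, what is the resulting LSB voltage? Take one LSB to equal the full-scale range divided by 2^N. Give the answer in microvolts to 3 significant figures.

396 µV

Full-scale range = 1.62 V − (-1.62 V) = 3.24 V.
Required N = ⌈(77.7 − 1.76)/6.02⌉ = ⌈12.615⌉ = 13.
LSB = 3.24 V ÷ 2^13 = 3.24/8192 V = 396 µV.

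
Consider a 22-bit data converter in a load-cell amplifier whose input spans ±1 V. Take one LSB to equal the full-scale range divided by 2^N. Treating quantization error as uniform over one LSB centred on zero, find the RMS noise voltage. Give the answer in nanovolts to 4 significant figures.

137.7 nV

Span: 1 V − (-1 V) = 2 V.
LSB = 2 V / 2^22 = 476.837 nV.
RMS of a uniform error over width LSB is LSB/√12 = 137.7 nV.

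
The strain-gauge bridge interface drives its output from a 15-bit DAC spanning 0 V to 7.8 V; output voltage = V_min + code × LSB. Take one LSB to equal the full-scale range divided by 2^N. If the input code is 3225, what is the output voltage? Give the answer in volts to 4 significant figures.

Full-scale range = 7.8 V. LSB = 7.8 V / 2^15.
Output = V_min + (3225/32768) × range = 0 + 0.0984192 × 7.8 V
      = 0 V + 0.767670 V = 0.767670 V.

0.7677 V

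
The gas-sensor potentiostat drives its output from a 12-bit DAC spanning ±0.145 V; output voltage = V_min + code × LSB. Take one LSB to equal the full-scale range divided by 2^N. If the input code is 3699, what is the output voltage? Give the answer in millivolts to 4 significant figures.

116.9 mV

Span: 0.145 V − (-0.145 V) = 0.29 V. LSB = 0.29 V / 2^12.
Output = V_min + (3699/4096) × range = -0.145 + 0.903076 × 0.29 V
      = -0.145 V + 0.261892 V = 0.116892 V.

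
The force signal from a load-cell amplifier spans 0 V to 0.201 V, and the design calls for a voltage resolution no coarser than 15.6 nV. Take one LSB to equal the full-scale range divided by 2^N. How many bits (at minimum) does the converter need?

24 bits

Span = 0.201 V.
Required number of levels: 0.201/15.6 nV = 1.2885e7; smallest N with 2^N ≥ that is 24.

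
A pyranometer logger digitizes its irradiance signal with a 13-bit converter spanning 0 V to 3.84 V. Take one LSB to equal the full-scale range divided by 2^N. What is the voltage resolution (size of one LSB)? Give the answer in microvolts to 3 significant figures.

V_FS = 3.84 V.
2^13 = 8192 levels.
One LSB is 3.84 V / 8192 = 469 µV.

469 µV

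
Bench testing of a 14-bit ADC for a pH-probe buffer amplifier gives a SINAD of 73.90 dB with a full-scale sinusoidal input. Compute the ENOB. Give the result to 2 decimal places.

Inverting SNR = 6.02 N + 1.76: N_eff = (73.90 − 1.76)/6.02 = 11.9834.

11.98 bits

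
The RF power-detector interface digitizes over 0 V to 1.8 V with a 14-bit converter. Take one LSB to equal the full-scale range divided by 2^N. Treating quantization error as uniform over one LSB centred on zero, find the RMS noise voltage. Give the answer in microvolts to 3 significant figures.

V_FS = 1.8 V.
LSB = 1.8 V ÷ 2^14 = 1.8/16384 V = 109.86 µV.
RMS of a uniform error over width LSB is LSB/√12 = 31.7 µV.

31.7 µV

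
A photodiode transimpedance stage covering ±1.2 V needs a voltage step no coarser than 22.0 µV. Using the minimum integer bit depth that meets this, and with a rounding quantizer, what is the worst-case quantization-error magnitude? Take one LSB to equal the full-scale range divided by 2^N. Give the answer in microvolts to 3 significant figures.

9.16 µV

Range = 1.2 − (-1.2) = 2.4 V.
Required number of levels: 2.4/22.0 µV = 109090; smallest N with 2^N ≥ that is 17.
Step size = 2.4/131072 V = 18.311 µV.
Half an LSB is 9.16 µV.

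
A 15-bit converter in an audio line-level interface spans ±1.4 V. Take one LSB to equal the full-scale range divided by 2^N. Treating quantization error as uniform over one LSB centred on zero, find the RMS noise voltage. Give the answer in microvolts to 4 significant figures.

Full-scale range = 1.4 V − (-1.4 V) = 2.8 V.
One LSB is 2.8 V / 32768 = 85.4492 µV.
For a uniform distribution on [−LSB/2, +LSB/2], V_rms = LSB/√12 = 85.4492 µV/3.4641 = 24.67 µV.

24.67 µV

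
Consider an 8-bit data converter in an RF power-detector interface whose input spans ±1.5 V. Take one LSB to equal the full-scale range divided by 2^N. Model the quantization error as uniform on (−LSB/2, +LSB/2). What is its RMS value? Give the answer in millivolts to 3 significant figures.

3.38 mV

The full-scale span is 1.5 − (-1.5) = 3 V.
LSB = 3 V ÷ 2^8 = 3/256 V = 11.719 mV.
V_rms = LSB/√12 = 11.719 mV / √12 = 3.38 mV.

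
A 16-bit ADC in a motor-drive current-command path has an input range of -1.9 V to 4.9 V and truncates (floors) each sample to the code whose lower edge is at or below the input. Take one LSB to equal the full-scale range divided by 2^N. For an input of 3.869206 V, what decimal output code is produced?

55601

Full-scale range = 4.9 V − (-1.9 V) = 6.8 V. LSB = 6.8 V / 2^16 ≈ 103.8 µV.
code = ⌊(V_in − V_min)/LSB⌋ = ⌊(V_in − V_min) × 2^16 / range⌋
     = ⌊(3.869206 − (-1.9)) × 65536 / 6.8⌋ = ⌊5.769206 × 65536/6.8⌋
     = ⌊55601.571⌋ = 55601.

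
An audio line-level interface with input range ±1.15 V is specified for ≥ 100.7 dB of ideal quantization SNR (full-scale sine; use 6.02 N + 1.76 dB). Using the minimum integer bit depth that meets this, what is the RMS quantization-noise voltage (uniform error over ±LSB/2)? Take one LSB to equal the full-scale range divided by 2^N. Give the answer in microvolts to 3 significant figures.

Full-scale range = 1.15 V − (-1.15 V) = 2.3 V.
N ≥ (100.7 − 1.76)/6.02 = 16.435 → N_min = 17.
LSB = 2.3 V ÷ 2^17 = 2.3/131072 V = 17.548 µV.
RMS noise = LSB/√12 = 5.07 µV.

5.07 µV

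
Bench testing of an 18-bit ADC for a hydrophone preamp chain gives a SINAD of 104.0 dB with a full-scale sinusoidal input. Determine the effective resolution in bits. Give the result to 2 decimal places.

16.98 bits

ENOB = (SINAD − 1.76) / 6.02 = (104.0 − 1.76) / 6.02 = 102.24 / 6.02 = 16.9834.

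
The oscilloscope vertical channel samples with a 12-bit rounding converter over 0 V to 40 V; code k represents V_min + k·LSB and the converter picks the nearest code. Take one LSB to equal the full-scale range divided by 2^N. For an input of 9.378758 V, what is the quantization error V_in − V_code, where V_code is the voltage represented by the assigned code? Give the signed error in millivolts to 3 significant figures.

V_FS = 40 V. LSB = 40 V / 2^12 ≈ 9.766 mV.
(V_in − V_min)/LSB = (9.378758 − (0)) × 4096/40 = 960.3848 → nearest code k = 960.
V_code = 0 + (960/4096) × 40 = 9.375000000 V.
V_in − V_code = 9.378758 − (9.375000000) = +3.76 mV.

+3.76 mV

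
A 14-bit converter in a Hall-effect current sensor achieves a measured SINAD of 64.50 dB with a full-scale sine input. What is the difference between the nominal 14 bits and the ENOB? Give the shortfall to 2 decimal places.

3.58 bits

ENOB = (SINAD − 1.76)/6.02 = (64.50 − 1.76)/6.02 = 10.4219 bits.
Lost resolution: 14 − 10.4219 = 3.5781 bits.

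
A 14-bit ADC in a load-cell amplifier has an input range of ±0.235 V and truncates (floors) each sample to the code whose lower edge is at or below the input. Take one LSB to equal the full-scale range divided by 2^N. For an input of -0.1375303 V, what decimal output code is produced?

3397

Range = 0.235 − (-0.235) = 0.47 V. LSB = 0.47 V / 2^14 ≈ 28.69 µV.
code = ⌊(V_in − V_min)/LSB⌋ = ⌊(V_in − V_min) × 2^14 / range⌋
     = ⌊(-0.1375303 − (-0.235)) × 16384 / 0.47⌋ = ⌊0.0974697 × 16384/0.47⌋
     = ⌊3397.752⌋ = 3397.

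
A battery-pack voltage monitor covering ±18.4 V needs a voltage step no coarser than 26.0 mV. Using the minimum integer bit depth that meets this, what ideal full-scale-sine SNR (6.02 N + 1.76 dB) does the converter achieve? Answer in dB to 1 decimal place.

68.0 dB

Full-scale range = 18.4 V − (-18.4 V) = 36.8 V.
36.8 V / 26.0 mV = 1415. Since 2^10 = 1024 and 2^11 = 2048, N = 11.
Ideal SNR at N = 11: 6.02·11 + 1.76 = 68.0 dB.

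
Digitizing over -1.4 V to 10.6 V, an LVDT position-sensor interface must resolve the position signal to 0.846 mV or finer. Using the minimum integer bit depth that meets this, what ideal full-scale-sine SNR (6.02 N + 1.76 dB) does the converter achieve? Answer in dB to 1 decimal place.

86.0 dB

Span: 10.6 V − (-1.4 V) = 12 V.
Need 2^N ≥ 12 V / 0.846 mV = 14180 → N_min = 14.
6.02(14) + 1.76 = 86.04 dB.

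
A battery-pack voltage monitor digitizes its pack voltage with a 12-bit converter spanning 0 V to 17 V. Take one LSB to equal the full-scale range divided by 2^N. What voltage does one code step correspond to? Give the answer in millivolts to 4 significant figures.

V_FS = 17 V.
2^12 = 4096 levels.
One LSB is 17 V / 4096 = 4.150 mV.

4.150 mV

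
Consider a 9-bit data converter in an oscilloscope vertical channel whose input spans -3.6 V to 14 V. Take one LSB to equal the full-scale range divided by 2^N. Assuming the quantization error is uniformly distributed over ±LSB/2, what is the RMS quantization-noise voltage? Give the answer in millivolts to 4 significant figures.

Full-scale range = 14 V − (-3.6 V) = 17.6 V.
LSB = 17.6 V / 2^9 = 34.3750 mV.
For a uniform distribution on [−LSB/2, +LSB/2], V_rms = LSB/√12 = 34.3750 mV/3.4641 = 9.923 mV.

9.923 mV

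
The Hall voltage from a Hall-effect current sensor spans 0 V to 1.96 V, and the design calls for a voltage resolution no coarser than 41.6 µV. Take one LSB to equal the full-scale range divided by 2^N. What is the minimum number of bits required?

Full-scale range = 1.96 V.
Levels needed ≥ 1.96/41.6 µV = 47120. 2^16 = 65536 suffices, so N_min = 16.

16 bits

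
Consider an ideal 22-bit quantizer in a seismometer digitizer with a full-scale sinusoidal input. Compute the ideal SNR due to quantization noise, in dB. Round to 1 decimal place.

6.02(22) + 1.76 = 132.44 + 1.76 = 134.20 dB.

134.2 dB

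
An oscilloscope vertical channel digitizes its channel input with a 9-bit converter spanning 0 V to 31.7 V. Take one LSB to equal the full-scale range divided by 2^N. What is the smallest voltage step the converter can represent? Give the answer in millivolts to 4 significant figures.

Span = 31.7 V.
Number of codes = 2^9 = 512.
Step size = 31.7/512 V = 61.91 mV.

61.91 mV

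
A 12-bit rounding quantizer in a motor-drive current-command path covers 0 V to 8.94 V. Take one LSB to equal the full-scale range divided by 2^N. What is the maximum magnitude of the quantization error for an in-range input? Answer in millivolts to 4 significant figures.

V_FS = 8.94 V.
LSB = 8.94 V ÷ 2^12 = 8.94/4096 V = 2.18262 mV.
|e|_max = LSB/2 = 1.091 mV.

1.091 mV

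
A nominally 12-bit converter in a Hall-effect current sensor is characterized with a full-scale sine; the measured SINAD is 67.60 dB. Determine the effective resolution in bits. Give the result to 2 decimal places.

Inverting SNR = 6.02 N + 1.76: N_eff = (67.60 − 1.76)/6.02 = 10.9369.

10.94 bits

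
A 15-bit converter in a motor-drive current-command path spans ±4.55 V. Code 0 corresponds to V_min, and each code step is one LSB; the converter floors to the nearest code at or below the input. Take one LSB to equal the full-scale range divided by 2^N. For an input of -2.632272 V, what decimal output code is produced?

Range = 4.55 − (-4.55) = 9.1 V. LSB = 9.1 V / 2^15 ≈ 277.7 µV.
V_in − V_min = -2.632272 − (-4.55) = 1.917728 V.
Divide by LSB: 1.917728 × 32768/9.1 = 6905.5067.
Truncating gives code 6905.

6905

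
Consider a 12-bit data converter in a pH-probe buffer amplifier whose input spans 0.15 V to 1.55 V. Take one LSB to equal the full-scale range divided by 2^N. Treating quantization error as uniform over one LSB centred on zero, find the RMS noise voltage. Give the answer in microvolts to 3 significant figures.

98.7 µV

Range = 1.55 − (0.15) = 1.4 V.
LSB = 1.4 V / 2^12 = 341.80 µV.
For a uniform distribution on [−LSB/2, +LSB/2], V_rms = LSB/√12 = 341.80 µV/3.4641 = 98.7 µV.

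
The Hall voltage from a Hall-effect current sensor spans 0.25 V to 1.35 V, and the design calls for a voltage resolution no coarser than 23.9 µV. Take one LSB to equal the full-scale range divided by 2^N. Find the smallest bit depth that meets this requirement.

Range = 1.35 − (0.25) = 1.1 V.
Need 2^N ≥ 1.1 V / 23.9 µV = 46030 → N_min = 16.

16 bits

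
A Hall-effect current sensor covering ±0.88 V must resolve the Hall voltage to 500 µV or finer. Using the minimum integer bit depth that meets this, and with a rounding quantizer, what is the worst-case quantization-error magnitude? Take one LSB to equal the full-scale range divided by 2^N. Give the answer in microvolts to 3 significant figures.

215 µV

The full-scale span is 0.88 − (-0.88) = 1.76 V.
Levels needed ≥ 1.76/0.500 mV = 3520. 2^12 = 4096 suffices, so N_min = 12.
LSB = 1.76 V ÷ 2^12 = 1.76/4096 V = 429.69 µV.
Max error for round-to-nearest is LSB/2 = 215 µV.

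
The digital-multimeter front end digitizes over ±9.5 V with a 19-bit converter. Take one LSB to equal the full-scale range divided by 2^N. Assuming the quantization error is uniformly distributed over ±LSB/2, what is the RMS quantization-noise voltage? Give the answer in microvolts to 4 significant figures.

Full-scale range = 9.5 V − (-9.5 V) = 19 V.
LSB = 19 V / 2^19 = 36.2396 µV.
For a uniform distribution on [−LSB/2, +LSB/2], V_rms = LSB/√12 = 36.2396 µV/3.4641 = 10.46 µV.

10.46 µV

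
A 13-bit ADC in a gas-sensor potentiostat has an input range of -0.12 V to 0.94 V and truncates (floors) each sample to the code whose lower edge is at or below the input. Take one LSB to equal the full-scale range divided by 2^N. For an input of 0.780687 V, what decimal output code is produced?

6960

The full-scale span is 0.94 − (-0.12) = 1.06 V. LSB = 1.06 V / 2^13 ≈ 129.4 µV.
(V_in − V_min) × 2^13/range = (0.780687 − (-0.12)) × 8192/1.06 = 6960.781.
Floor → code = 6960.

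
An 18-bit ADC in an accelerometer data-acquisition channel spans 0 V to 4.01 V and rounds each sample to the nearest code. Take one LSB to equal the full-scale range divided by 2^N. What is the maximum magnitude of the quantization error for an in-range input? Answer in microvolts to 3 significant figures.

Span = 4.01 V.
LSB = 4.01 V ÷ 2^18 = 4.01/262144 V = 15.297 µV.
A rounding quantizer has |error| ≤ LSB/2 = 7.65 µV.

7.65 µV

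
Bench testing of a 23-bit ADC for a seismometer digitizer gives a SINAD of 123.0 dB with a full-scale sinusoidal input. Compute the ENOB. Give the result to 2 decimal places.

(123.0 − 1.76) / 6.02 = 121.24/6.02 = 20.1395 effective bits.

20.14 bits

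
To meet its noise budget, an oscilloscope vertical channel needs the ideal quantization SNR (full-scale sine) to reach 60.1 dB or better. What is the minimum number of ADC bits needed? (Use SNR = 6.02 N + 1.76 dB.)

Solving 6.02 N ≥ 60.1 − 1.76: N ≥ 9.691. Round up → N = 10.

10 bits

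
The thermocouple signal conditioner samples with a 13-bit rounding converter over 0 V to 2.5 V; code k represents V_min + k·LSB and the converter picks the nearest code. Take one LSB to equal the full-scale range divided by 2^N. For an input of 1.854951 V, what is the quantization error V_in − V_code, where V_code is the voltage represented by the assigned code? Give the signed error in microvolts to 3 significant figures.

+92.6 µV

Span = 2.5 V. LSB = 2.5 V / 2^13 ≈ 305.2 µV.
(V_in − V_min)/LSB = (1.854951 − (0)) × 8192/2.5 = 6078.3034 → nearest code k = 6078.
Reconstructed level: 0 + 6078 × 2.5/8192 V = 1.854858398 V.
V_in − V_code = 1.854951 − (1.854858398) = +92.6 µV.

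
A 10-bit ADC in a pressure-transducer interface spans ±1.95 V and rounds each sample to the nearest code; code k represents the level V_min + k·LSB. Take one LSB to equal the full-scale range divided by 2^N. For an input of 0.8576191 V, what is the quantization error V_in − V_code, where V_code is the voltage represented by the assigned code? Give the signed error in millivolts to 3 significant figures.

Span: 1.95 V − (-1.95 V) = 3.9 V. LSB = 3.9 V / 2^10 ≈ 3.809 mV.
(V_in − V_min)/LSB = (0.8576191 − (-1.95)) × 1024/3.9 = 737.1800 → nearest code k = 737.
V_code = V_min + k × range/2^10 = -1.95 + 737 × 3.9/1024 = 0.8569335938 V.
Error = V_in − V_code = 0.8576191 − (0.8569335938) = +0.686 mV.

+0.686 mV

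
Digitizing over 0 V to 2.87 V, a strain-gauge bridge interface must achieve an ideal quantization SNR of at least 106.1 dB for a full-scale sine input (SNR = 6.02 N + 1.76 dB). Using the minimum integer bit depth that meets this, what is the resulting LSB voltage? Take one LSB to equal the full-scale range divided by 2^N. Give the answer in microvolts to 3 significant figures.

Range is 2.87 V.
Required N = ⌈(106.1 − 1.76)/6.02⌉ = ⌈17.332⌉ = 18.
LSB = 2.87 V / 2^18 = 10.9 µV.

10.9 µV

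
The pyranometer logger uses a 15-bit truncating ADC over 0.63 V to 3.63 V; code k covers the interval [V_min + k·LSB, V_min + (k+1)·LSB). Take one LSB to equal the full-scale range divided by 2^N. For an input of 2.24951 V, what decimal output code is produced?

17689

Range = 3.63 − (0.63) = 3 V. LSB = 3 V / 2^15 ≈ 91.55 µV.
(V_in − V_min) × 2^15/range = (2.24951 − (0.63)) × 32768/3 = 17689.368.
Floor → code = 17689.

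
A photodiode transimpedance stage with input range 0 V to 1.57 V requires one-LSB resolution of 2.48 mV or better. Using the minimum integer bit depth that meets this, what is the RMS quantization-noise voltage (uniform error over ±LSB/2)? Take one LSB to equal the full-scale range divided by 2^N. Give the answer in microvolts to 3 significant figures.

443 µV

Span = 1.57 V.
Need 2^N ≥ 1.57 V / 2.48 mV = 633.1 → N_min = 10.
LSB = 1.57 V / 2^10 = 1.5332 mV.
V_rms = LSB/√12 = 443 µV.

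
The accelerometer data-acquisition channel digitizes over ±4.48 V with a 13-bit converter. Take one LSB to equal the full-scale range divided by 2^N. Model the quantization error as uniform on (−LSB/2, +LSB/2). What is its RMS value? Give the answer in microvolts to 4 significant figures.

315.7 µV

Range = 4.48 − (-4.48) = 8.96 V.
Step size = 8.96/8192 V = 1.09375 mV.
RMS of a uniform error over width LSB is LSB/√12 = 315.7 µV.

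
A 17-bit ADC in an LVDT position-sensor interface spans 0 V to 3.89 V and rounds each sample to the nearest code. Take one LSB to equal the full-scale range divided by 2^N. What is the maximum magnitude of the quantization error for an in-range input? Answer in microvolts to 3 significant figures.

Full-scale range = 3.89 V.
LSB = 3.89 V ÷ 2^17 = 3.89/131072 V = 29.678 µV.
|e|_max = LSB/2 = 14.8 µV.

14.8 µV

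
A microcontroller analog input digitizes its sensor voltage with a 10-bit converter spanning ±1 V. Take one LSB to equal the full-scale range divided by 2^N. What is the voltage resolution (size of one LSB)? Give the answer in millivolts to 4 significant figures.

1.953 mV

Full-scale range = 1 V − (-1 V) = 2 V.
Number of codes = 2^10 = 1024.
LSB = 2 V / 2^10 = 1.953 mV.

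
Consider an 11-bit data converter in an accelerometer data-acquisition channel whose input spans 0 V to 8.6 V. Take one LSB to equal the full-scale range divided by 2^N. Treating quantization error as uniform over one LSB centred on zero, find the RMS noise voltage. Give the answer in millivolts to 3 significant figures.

Full-scale range = 8.6 V.
Step size = 8.6/2048 V = 4.1992 mV.
RMS of a uniform error over width LSB is LSB/√12 = 1.21 mV.

1.21 mV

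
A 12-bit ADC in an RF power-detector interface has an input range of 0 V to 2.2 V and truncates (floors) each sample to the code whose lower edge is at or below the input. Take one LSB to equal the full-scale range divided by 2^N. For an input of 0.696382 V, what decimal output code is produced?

1296

Range is 2.2 V. LSB = 2.2 V / 2^12 ≈ 0.5371 mV.
code = ⌊(V_in − V_min)/LSB⌋ = ⌊(V_in − V_min) × 2^12 / range⌋
     = ⌊(0.696382 − (0)) × 4096 / 2.2⌋ = ⌊0.696382 × 4096/2.2⌋
     = ⌊1296.537⌋ = 1296.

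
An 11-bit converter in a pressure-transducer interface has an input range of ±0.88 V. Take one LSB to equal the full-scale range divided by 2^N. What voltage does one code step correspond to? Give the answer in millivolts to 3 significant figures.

0.859 mV

Span: 0.88 V − (-0.88 V) = 1.76 V.
2^11 = 2048 levels.
One LSB is 1.76 V / 2048 = 0.859 mV.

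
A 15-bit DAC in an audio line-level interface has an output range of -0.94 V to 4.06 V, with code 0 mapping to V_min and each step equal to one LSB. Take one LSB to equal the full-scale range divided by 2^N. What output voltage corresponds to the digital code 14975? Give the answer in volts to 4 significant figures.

1.345 V

The full-scale span is 4.06 − (-0.94) = 5 V. LSB = 5 V / 2^15.
V_out = V_min + code × LSB = -0.94 V + 14975 × 5 V / 32768
      = -0.94 V + 2.28500 V = 1.34500 V.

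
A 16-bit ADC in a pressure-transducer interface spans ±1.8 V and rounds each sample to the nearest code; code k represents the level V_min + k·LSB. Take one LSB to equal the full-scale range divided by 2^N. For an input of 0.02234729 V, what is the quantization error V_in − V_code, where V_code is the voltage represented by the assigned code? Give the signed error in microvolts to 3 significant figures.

Span: 1.8 V − (-1.8 V) = 3.6 V. LSB = 3.6 V / 2^16 ≈ 54.93 µV.
(V_in − V_min)/LSB = (0.02234729 − (-1.8)) × 65536/3.6 = 33174.8200 → nearest code k = 33175.
V_code = -1.8 + (33175/65536) × 3.6 = 0.022357177734 V.
Error = V_in − V_code = 0.02234729 − (0.022357177734) = −9.89 µV.

−9.89 µV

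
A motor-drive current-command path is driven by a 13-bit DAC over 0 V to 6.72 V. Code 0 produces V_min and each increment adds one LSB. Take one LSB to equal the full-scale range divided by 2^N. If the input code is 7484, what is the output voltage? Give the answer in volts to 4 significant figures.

Range is 6.72 V. LSB = 6.72 V / 2^13.
V_out = 0 + 7484 × (6.72/8192) V
      = 0 V + 6.13922 V = 6.13922 V.

6.139 V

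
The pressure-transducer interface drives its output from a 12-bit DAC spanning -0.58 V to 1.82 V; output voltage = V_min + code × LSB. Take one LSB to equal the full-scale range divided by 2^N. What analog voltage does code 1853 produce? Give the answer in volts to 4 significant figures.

The full-scale span is 1.82 − (-0.58) = 2.4 V. LSB = 2.4 V / 2^12.
V_out = -0.58 + 1853 × (2.4/4096) V
      = -0.58 V + 1.08574 V = 0.505742 V.

0.5057 V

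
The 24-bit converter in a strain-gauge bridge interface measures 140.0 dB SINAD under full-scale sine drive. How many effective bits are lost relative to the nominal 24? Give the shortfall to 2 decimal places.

Effective bits = (140.0 − 1.76)/6.02 = 22.9635.
24 − 22.9635 = 1.04 bits below nominal.

1.04 bits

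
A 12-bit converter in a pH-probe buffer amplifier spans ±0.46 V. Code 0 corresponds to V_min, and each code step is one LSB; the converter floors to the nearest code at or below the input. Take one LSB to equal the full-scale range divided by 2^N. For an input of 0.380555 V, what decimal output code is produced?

3742

Full-scale range = 0.46 V − (-0.46 V) = 0.92 V. LSB = 0.92 V / 2^12 ≈ 224.6 µV.
(V_in − V_min) × 2^12/range = (0.380555 − (-0.46)) × 4096/0.92 = 3742.297.
Floor → code = 3742.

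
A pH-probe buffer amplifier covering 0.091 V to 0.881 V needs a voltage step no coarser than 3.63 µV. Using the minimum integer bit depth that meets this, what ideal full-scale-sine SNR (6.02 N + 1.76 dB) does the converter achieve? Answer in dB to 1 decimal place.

110.1 dB

Range = 0.881 − (0.091) = 0.79 V.
Required number of levels: 0.79/3.63 µV = 217630; smallest N with 2^N ≥ that is 18.
SNR = 6.02 × 18 + 1.76 = 110.12 dB.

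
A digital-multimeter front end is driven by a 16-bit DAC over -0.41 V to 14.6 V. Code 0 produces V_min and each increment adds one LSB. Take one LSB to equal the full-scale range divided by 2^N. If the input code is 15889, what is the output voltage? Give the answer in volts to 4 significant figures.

The full-scale span is 14.6 − (-0.41) = 15.01 V. LSB = 15.01 V / 2^16.
Output = V_min + (15889/65536) × range = -0.41 + 0.242447 × 15.01 V
      = -0.41 + 3.63913 = 3.22913 V.

3.229 V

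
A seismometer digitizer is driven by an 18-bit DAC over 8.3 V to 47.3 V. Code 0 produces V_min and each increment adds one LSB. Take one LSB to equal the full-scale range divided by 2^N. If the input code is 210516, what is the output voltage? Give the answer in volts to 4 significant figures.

Range = 47.3 − (8.3) = 39 V. LSB = 39 V / 2^18.
V_out = V_min + code × LSB = 8.3 V + 210516 × 39 V / 262144
      = 8.3 + 31.3191 = 39.6191 V.

39.62 V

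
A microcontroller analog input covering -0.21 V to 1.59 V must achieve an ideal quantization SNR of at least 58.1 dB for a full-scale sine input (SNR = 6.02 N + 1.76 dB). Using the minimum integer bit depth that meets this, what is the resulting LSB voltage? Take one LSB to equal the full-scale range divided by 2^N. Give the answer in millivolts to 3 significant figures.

1.76 mV

Span: 1.59 V − (-0.21 V) = 1.8 V.
N ≥ (58.1 − 1.76)/6.02 = 9.359 → N_min = 10.
One LSB is 1.8 V / 1024 = 1.76 mV.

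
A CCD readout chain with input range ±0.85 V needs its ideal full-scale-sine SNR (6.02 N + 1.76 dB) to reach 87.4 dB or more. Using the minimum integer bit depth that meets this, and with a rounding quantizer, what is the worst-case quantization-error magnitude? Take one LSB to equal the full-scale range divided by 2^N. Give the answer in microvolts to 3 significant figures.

The full-scale span is 0.85 − (-0.85) = 1.7 V.
N ≥ (87.4 − 1.76)/6.02 = 14.226 → N_min = 15.
One LSB is 1.7 V / 32768 = 51.880 µV.
Max error for round-to-nearest is LSB/2 = 25.9 µV.

25.9 µV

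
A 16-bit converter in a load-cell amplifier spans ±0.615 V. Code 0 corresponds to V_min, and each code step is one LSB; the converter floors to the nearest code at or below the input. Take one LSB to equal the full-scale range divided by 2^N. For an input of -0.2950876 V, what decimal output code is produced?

17045

Range = 0.615 − (-0.615) = 1.23 V. LSB = 1.23 V / 2^16 ≈ 18.77 µV.
(V_in − V_min) × 2^16/range = (-0.2950876 − (-0.615)) × 65536/1.23 = 17045.349.
Floor → code = 17045.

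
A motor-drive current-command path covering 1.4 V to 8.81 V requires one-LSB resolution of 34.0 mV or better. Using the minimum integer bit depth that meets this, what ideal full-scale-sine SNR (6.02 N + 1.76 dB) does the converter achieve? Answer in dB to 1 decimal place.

49.9 dB

Range = 8.81 − (1.4) = 7.41 V.
Levels needed ≥ 7.41/34.0 mV = 217.9. 2^8 = 256 suffices, so N_min = 8.
Ideal SNR at N = 8: 6.02·8 + 1.76 = 49.9 dB.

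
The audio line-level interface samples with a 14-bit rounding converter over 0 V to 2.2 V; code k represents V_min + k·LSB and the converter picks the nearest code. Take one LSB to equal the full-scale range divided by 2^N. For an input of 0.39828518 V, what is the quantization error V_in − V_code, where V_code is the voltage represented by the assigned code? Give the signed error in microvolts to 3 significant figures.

+18.6 µV

V_FS = 2.2 V. LSB = 2.2 V / 2^14 ≈ 134.3 µV.
(0.39828518 − (0)) / LSB = 0.39828518 × 16384/2.2 = 2966.1384. Nearest integer: k = 2966.
V_code = V_min + k × range/2^14 = 0 + 2966 × 2.2/16384 = 0.39826660156 V.
e = 0.39828518 − (0.39826660156) = +18.6 µV.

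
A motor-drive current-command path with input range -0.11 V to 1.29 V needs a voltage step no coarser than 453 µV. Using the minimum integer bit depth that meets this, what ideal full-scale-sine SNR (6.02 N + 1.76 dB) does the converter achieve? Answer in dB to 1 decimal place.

74.0 dB

The full-scale span is 1.29 − (-0.11) = 1.4 V.
Required number of levels: 1.4/453 µV = 3090.5; smallest N with 2^N ≥ that is 12.
SNR = 6.02 × 12 + 1.76 = 74.00 dB.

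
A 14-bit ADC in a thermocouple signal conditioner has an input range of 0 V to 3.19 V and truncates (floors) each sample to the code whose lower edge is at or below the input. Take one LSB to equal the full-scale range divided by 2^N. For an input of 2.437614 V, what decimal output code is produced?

Range is 3.19 V. LSB = 3.19 V / 2^14 ≈ 194.7 µV.
V_in − V_min = 2.437614 − (0) = 2.437614 V.
Divide by LSB: 2.437614 × 16384/3.19 = 12519.7078.
Truncating gives code 12519.

12519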